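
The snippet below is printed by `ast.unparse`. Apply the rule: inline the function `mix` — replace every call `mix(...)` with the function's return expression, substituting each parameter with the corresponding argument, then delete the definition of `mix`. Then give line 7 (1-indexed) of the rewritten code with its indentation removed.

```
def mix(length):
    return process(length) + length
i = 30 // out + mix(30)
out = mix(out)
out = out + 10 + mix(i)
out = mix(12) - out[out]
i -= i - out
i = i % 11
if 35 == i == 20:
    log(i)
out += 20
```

Transformed code:
i = 30 // out + (process(30) + 30)
out = process(out) + out
out = out + 10 + (process(i) + i)
out = process(12) + 12 - out[out]
i -= i - out
i = i % 11
if 35 == i == 20:
    log(i)
out += 20

if 35 == i == 20:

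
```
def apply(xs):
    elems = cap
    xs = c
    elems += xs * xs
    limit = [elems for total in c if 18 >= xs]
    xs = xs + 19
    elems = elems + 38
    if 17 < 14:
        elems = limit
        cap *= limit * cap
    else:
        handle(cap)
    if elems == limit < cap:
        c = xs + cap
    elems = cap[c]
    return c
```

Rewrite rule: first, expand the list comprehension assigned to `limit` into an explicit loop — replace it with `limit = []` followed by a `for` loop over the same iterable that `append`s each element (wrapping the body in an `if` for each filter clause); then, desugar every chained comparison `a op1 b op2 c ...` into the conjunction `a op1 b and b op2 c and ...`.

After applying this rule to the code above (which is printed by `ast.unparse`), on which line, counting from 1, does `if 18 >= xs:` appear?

7

Transformed code:
def apply(xs):
    elems = cap
    xs = c
    elems += xs * xs
    limit = []
    for total in c:
        if 18 >= xs:
            limit.append(elems)
    xs = xs + 19
    elems = elems + 38
    if 17 < 14:
        elems = limit
        cap *= limit * cap
    else:
        handle(cap)
    if elems == limit and limit < cap:
        c = xs + cap
    elems = cap[c]
    return c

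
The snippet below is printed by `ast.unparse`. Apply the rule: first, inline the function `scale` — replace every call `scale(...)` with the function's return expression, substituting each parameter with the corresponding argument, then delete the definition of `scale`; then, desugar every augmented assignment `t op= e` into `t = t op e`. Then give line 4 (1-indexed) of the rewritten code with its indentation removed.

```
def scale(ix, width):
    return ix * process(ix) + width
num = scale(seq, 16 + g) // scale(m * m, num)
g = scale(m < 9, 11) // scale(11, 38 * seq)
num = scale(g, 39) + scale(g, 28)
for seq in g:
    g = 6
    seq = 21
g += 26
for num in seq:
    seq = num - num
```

Transformed code:
num = (seq * process(seq) + (16 + g)) // (m * m * process(m * m) + num)
g = ((m < 9) * process(m < 9) + 11) // (11 * process(11) + 38 * seq)
num = g * process(g) + 39 + (g * process(g) + 28)
for seq in g:
    g = 6
    seq = 21
g = g + 26
for num in seq:
    seq = num - num

for seq in g:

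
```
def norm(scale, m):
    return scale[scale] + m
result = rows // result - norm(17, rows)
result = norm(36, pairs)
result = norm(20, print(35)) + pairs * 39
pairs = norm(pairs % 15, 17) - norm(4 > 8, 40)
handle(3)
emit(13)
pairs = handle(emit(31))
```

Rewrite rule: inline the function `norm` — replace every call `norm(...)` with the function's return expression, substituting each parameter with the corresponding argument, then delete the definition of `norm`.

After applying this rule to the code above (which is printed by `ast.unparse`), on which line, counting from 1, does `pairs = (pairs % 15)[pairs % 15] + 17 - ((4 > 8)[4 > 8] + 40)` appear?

4

Transformed code:
result = rows // result - (17[17] + rows)
result = 36[36] + pairs
result = 20[20] + print(35) + pairs * 39
pairs = (pairs % 15)[pairs % 15] + 17 - ((4 > 8)[4 > 8] + 40)
handle(3)
emit(13)
pairs = handle(emit(31))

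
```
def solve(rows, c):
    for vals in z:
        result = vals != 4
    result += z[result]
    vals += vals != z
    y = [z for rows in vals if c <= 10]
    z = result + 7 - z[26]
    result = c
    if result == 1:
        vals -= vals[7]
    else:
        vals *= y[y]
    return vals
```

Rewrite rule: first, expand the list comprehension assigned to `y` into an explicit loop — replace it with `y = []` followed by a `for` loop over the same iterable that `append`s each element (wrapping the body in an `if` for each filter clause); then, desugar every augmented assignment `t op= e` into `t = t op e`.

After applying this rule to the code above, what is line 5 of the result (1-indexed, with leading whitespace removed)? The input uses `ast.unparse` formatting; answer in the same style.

Transformed code:
def solve(rows, c):
    for vals in z:
        result = vals != 4
    result = result + z[result]
    vals = vals + (vals != z)
    y = []
    for rows in vals:
        if c <= 10:
            y.append(z)
    z = result + 7 - z[26]
    result = c
    if result == 1:
        vals = vals - vals[7]
    else:
        vals = vals * y[y]
    return vals

vals = vals + (vals != z)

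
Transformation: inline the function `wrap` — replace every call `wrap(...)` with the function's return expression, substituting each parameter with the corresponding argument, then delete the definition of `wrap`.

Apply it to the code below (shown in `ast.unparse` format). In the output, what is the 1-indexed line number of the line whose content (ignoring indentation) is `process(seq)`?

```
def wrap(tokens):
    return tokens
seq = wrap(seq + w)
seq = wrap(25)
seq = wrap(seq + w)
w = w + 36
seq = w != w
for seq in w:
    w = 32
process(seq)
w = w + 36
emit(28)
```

Transformed code:
seq = seq + w
seq = 25
seq = seq + w
w = w + 36
seq = w != w
for seq in w:
    w = 32
process(seq)
w = w + 36
emit(28)

8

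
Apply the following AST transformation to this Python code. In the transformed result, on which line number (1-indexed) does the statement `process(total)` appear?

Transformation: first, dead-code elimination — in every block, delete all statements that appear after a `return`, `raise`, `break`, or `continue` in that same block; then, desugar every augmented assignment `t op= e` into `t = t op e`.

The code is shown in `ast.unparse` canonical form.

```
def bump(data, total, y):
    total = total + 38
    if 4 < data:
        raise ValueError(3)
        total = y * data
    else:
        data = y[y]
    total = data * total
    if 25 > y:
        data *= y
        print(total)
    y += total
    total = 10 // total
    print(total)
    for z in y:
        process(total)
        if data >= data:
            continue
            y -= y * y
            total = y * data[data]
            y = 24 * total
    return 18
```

Transformed code:
def bump(data, total, y):
    total = total + 38
    if 4 < data:
        raise ValueError(3)
    else:
        data = y[y]
    total = data * total
    if 25 > y:
        data = data * y
        print(total)
    y = y + total
    total = 10 // total
    print(total)
    for z in y:
        process(total)
        if data >= data:
            continue
    return 18

15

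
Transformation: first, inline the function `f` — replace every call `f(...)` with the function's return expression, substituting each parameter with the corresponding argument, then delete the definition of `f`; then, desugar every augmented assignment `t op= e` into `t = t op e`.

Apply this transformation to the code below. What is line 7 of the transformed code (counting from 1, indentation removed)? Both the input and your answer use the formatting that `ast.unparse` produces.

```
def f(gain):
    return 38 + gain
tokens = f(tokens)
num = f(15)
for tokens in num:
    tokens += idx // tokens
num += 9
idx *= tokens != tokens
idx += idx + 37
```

idx = idx + (idx + 37)

Transformed code:
tokens = 38 + tokens
num = 38 + 15
for tokens in num:
    tokens = tokens + idx // tokens
num = num + 9
idx = idx * (tokens != tokens)
idx = idx + (idx + 37)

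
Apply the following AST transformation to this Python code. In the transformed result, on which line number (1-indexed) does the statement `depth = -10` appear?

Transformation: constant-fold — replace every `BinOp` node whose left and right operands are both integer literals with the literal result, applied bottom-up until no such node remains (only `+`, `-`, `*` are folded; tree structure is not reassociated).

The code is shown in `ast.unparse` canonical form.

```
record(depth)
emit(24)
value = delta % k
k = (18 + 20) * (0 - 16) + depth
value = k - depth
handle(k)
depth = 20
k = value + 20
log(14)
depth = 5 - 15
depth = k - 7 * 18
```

10

Transformed code:
record(depth)
emit(24)
value = delta % k
k = -608 + depth
value = k - depth
handle(k)
depth = 20
k = value + 20
log(14)
depth = -10
depth = k - 126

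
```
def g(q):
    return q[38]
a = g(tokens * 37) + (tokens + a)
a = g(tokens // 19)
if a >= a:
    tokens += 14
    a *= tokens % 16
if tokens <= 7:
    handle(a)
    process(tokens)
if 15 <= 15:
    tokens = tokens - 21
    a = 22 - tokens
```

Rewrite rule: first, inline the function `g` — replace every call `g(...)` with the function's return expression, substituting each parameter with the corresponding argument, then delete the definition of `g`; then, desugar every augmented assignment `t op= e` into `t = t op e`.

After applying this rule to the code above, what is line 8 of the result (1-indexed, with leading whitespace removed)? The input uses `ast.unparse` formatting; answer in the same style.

process(tokens)

Transformed code:
a = (tokens * 37)[38] + (tokens + a)
a = (tokens // 19)[38]
if a >= a:
    tokens = tokens + 14
    a = a * (tokens % 16)
if tokens <= 7:
    handle(a)
    process(tokens)
if 15 <= 15:
    tokens = tokens - 21
    a = 22 - tokens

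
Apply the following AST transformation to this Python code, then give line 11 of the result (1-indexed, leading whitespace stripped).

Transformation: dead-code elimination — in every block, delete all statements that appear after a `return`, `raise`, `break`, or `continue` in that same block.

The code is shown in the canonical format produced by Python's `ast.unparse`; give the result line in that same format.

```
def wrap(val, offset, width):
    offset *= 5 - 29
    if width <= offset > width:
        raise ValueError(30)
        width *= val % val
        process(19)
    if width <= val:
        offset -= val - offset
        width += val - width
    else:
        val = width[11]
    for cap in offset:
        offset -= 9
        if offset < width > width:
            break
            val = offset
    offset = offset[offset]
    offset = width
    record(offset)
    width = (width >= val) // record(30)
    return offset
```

offset -= 9

Transformed code:
def wrap(val, offset, width):
    offset *= 5 - 29
    if width <= offset > width:
        raise ValueError(30)
    if width <= val:
        offset -= val - offset
        width += val - width
    else:
        val = width[11]
    for cap in offset:
        offset -= 9
        if offset < width > width:
            break
    offset = offset[offset]
    offset = width
    record(offset)
    width = (width >= val) // record(30)
    return offset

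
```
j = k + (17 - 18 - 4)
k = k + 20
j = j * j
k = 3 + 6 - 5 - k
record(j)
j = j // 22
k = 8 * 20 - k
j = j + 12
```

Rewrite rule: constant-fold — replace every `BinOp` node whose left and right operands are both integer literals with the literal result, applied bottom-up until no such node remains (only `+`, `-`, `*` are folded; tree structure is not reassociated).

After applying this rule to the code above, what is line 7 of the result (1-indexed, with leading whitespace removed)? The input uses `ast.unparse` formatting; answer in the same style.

Transformed code:
j = k + -5
k = k + 20
j = j * j
k = 4 - k
record(j)
j = j // 22
k = 160 - k
j = j + 12

k = 160 - k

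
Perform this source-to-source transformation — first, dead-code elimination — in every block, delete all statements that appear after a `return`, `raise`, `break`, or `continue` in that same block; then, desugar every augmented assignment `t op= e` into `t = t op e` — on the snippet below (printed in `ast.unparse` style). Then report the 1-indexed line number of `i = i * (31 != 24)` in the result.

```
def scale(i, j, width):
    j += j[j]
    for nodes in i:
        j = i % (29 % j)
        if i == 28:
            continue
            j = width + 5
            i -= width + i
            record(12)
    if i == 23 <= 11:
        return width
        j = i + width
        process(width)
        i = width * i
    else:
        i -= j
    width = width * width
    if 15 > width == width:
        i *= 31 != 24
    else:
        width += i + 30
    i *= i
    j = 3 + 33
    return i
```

13

Transformed code:
def scale(i, j, width):
    j = j + j[j]
    for nodes in i:
        j = i % (29 % j)
        if i == 28:
            continue
    if i == 23 <= 11:
        return width
    else:
        i = i - j
    width = width * width
    if 15 > width == width:
        i = i * (31 != 24)
    else:
        width = width + (i + 30)
    i = i * i
    j = 3 + 33
    return i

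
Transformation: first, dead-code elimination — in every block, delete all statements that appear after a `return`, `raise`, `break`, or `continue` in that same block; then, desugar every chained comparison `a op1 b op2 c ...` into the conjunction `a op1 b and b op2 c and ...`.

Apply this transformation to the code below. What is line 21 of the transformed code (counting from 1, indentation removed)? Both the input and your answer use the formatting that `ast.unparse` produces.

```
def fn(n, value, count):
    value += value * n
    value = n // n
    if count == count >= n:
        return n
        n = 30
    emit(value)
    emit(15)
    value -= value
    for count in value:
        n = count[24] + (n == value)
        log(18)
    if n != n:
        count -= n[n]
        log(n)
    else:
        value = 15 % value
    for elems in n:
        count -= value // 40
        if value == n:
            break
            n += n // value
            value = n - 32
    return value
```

return value

Transformed code:
def fn(n, value, count):
    value += value * n
    value = n // n
    if count == count and count >= n:
        return n
    emit(value)
    emit(15)
    value -= value
    for count in value:
        n = count[24] + (n == value)
        log(18)
    if n != n:
        count -= n[n]
        log(n)
    else:
        value = 15 % value
    for elems in n:
        count -= value // 40
        if value == n:
            break
    return value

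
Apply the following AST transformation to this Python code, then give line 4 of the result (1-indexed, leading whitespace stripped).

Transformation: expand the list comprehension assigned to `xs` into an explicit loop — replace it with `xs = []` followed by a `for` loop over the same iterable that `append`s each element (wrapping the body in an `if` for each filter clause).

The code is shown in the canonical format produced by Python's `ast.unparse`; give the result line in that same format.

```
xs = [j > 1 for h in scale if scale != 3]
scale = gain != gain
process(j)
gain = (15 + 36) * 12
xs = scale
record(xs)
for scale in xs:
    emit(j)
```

Transformed code:
xs = []
for h in scale:
    if scale != 3:
        xs.append(j > 1)
scale = gain != gain
process(j)
gain = (15 + 36) * 12
xs = scale
record(xs)
for scale in xs:
    emit(j)

xs.append(j > 1)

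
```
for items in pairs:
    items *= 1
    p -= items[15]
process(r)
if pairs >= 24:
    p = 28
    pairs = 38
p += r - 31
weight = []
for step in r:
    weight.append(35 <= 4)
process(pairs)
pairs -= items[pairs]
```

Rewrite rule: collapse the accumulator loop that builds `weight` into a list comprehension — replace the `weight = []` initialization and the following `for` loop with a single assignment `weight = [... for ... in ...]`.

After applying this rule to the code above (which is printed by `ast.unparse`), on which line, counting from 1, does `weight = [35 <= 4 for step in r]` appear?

Transformed code:
for items in pairs:
    items *= 1
    p -= items[15]
process(r)
if pairs >= 24:
    p = 28
    pairs = 38
p += r - 31
weight = [35 <= 4 for step in r]
process(pairs)
pairs -= items[pairs]

9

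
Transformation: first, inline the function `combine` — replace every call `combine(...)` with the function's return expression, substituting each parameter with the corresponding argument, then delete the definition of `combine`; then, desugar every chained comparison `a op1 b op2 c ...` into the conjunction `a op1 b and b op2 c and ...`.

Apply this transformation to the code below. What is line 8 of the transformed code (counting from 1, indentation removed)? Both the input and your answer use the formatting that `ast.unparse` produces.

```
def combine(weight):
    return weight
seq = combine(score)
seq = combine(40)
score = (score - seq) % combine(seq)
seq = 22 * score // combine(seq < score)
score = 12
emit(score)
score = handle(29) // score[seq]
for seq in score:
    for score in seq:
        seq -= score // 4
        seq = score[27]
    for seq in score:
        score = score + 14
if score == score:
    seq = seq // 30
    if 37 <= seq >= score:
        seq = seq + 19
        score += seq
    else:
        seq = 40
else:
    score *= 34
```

for seq in score:

Transformed code:
seq = score
seq = 40
score = (score - seq) % seq
seq = 22 * score // (seq < score)
score = 12
emit(score)
score = handle(29) // score[seq]
for seq in score:
    for score in seq:
        seq -= score // 4
        seq = score[27]
    for seq in score:
        score = score + 14
if score == score:
    seq = seq // 30
    if 37 <= seq and seq >= score:
        seq = seq + 19
        score += seq
    else:
        seq = 40
else:
    score *= 34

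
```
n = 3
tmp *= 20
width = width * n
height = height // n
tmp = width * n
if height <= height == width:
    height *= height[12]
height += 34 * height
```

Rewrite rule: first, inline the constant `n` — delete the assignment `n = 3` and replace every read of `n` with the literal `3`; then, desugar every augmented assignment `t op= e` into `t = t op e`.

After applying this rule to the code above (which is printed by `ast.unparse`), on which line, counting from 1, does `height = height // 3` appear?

Transformed code:
tmp = tmp * 20
width = width * 3
height = height // 3
tmp = width * 3
if height <= height == width:
    height = height * height[12]
height = height + 34 * height

3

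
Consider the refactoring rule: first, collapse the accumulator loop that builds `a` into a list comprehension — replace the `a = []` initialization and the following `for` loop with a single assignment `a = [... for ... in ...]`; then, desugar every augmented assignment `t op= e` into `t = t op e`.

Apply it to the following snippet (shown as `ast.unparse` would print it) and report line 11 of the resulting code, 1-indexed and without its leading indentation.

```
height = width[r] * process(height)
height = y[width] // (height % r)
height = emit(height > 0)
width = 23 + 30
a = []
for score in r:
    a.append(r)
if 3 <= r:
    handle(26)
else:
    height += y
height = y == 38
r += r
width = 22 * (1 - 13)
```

Transformed code:
height = width[r] * process(height)
height = y[width] // (height % r)
height = emit(height > 0)
width = 23 + 30
a = [r for score in r]
if 3 <= r:
    handle(26)
else:
    height = height + y
height = y == 38
r = r + r
width = 22 * (1 - 13)

r = r + r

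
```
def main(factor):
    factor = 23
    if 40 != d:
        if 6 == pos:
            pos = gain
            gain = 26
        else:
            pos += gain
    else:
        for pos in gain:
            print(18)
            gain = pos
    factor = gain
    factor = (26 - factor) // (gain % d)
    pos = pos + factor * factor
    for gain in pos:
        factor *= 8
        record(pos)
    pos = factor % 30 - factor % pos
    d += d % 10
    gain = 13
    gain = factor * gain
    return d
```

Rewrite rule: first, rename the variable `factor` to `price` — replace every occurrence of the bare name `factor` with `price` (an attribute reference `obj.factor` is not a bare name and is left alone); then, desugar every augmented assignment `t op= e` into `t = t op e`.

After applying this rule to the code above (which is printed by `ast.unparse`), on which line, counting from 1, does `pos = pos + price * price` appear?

Transformed code:
def main(price):
    price = 23
    if 40 != d:
        if 6 == pos:
            pos = gain
            gain = 26
        else:
            pos = pos + gain
    else:
        for pos in gain:
            print(18)
            gain = pos
    price = gain
    price = (26 - price) // (gain % d)
    pos = pos + price * price
    for gain in pos:
        price = price * 8
        record(pos)
    pos = price % 30 - price % pos
    d = d + d % 10
    gain = 13
    gain = price * gain
    return d

15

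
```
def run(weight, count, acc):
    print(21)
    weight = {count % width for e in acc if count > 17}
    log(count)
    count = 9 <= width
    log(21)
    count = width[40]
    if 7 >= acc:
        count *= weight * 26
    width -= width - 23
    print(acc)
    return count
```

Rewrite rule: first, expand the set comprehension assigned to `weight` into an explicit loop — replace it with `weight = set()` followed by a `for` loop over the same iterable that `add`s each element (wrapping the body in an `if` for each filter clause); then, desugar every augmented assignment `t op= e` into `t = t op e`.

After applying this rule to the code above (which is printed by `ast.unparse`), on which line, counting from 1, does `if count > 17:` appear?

Transformed code:
def run(weight, count, acc):
    print(21)
    weight = set()
    for e in acc:
        if count > 17:
            weight.add(count % width)
    log(count)
    count = 9 <= width
    log(21)
    count = width[40]
    if 7 >= acc:
        count = count * (weight * 26)
    width = width - (width - 23)
    print(acc)
    return count

5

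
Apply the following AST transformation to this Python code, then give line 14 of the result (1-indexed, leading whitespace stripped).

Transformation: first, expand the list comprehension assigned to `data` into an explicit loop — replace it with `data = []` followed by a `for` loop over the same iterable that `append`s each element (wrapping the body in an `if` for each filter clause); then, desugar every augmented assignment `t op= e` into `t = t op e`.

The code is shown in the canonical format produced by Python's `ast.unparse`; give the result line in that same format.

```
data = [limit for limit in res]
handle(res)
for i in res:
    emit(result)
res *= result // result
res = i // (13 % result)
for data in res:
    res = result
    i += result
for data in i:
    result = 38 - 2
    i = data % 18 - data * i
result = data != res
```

i = data % 18 - data * i

Transformed code:
data = []
for limit in res:
    data.append(limit)
handle(res)
for i in res:
    emit(result)
res = res * (result // result)
res = i // (13 % result)
for data in res:
    res = result
    i = i + result
for data in i:
    result = 38 - 2
    i = data % 18 - data * i
result = data != res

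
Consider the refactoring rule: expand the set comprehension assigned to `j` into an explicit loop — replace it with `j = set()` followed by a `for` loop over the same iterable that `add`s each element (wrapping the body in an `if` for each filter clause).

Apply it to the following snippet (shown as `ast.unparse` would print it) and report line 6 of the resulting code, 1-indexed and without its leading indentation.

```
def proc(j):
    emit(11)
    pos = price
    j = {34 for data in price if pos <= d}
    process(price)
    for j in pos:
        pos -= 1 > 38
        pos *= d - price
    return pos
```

if pos <= d:

Transformed code:
def proc(j):
    emit(11)
    pos = price
    j = set()
    for data in price:
        if pos <= d:
            j.add(34)
    process(price)
    for j in pos:
        pos -= 1 > 38
        pos *= d - price
    return pos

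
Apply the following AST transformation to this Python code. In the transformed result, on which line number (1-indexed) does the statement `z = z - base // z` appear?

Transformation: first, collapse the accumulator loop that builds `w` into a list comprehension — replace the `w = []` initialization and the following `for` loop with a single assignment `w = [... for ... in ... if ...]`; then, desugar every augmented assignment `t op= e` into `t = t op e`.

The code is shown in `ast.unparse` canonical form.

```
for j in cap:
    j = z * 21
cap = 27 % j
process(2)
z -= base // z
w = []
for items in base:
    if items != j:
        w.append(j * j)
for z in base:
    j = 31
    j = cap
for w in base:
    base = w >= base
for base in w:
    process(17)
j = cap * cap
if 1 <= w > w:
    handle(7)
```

5

Transformed code:
for j in cap:
    j = z * 21
cap = 27 % j
process(2)
z = z - base // z
w = [j * j for items in base if items != j]
for z in base:
    j = 31
    j = cap
for w in base:
    base = w >= base
for base in w:
    process(17)
j = cap * cap
if 1 <= w > w:
    handle(7)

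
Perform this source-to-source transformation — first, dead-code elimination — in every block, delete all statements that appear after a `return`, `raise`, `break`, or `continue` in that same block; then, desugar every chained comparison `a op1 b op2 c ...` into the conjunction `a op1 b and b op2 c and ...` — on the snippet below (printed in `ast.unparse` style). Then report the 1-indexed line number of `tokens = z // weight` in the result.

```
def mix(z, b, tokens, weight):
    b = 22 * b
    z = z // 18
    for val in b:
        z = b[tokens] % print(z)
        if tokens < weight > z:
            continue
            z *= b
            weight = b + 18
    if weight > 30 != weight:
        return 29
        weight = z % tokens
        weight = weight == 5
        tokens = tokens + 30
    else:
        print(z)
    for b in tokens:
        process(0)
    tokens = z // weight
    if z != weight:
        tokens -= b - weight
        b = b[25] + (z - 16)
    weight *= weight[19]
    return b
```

14

Transformed code:
def mix(z, b, tokens, weight):
    b = 22 * b
    z = z // 18
    for val in b:
        z = b[tokens] % print(z)
        if tokens < weight and weight > z:
            continue
    if weight > 30 and 30 != weight:
        return 29
    else:
        print(z)
    for b in tokens:
        process(0)
    tokens = z // weight
    if z != weight:
        tokens -= b - weight
        b = b[25] + (z - 16)
    weight *= weight[19]
    return b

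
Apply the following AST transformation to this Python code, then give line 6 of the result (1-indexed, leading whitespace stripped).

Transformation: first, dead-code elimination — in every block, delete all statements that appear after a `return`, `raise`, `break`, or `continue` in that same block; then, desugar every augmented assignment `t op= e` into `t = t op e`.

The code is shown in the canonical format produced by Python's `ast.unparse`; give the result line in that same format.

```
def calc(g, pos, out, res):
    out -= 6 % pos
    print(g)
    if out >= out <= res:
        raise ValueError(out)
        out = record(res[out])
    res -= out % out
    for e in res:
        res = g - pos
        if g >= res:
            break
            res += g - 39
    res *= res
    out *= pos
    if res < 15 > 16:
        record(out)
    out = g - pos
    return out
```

res = res - out % out

Transformed code:
def calc(g, pos, out, res):
    out = out - 6 % pos
    print(g)
    if out >= out <= res:
        raise ValueError(out)
    res = res - out % out
    for e in res:
        res = g - pos
        if g >= res:
            break
    res = res * res
    out = out * pos
    if res < 15 > 16:
        record(out)
    out = g - pos
    return out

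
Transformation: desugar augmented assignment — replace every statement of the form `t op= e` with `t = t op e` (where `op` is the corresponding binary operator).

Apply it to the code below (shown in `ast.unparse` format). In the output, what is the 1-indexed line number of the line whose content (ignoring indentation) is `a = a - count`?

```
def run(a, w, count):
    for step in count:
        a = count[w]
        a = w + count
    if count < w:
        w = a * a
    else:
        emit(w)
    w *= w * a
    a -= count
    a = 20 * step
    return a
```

Transformed code:
def run(a, w, count):
    for step in count:
        a = count[w]
        a = w + count
    if count < w:
        w = a * a
    else:
        emit(w)
    w = w * (w * a)
    a = a - count
    a = 20 * step
    return a

10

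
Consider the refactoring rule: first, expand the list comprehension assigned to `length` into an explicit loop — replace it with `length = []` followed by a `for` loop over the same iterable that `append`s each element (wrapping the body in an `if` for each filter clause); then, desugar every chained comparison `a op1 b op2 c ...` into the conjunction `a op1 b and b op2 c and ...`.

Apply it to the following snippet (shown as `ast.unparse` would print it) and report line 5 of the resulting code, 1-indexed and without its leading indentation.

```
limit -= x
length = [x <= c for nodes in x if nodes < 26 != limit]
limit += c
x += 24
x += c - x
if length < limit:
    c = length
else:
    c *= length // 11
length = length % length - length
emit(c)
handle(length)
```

length.append(x <= c)

Transformed code:
limit -= x
length = []
for nodes in x:
    if nodes < 26 and 26 != limit:
        length.append(x <= c)
limit += c
x += 24
x += c - x
if length < limit:
    c = length
else:
    c *= length // 11
length = length % length - length
emit(c)
handle(length)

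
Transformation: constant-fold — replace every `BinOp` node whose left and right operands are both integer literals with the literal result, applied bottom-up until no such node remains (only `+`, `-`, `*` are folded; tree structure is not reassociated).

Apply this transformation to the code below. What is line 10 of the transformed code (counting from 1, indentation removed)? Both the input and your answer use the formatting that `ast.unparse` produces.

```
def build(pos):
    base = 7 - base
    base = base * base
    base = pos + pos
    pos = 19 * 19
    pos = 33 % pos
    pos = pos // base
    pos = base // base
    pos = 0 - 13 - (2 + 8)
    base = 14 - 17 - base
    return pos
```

Transformed code:
def build(pos):
    base = 7 - base
    base = base * base
    base = pos + pos
    pos = 361
    pos = 33 % pos
    pos = pos // base
    pos = base // base
    pos = -23
    base = -3 - base
    return pos

base = -3 - base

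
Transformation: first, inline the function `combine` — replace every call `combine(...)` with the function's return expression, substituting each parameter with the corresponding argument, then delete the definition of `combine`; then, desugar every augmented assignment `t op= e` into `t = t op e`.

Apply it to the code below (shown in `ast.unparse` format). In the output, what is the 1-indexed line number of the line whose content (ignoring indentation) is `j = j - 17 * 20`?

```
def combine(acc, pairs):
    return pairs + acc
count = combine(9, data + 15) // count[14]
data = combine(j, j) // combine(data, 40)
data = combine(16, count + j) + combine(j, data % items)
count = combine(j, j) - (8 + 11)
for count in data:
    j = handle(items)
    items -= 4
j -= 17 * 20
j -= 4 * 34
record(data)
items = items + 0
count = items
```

Transformed code:
count = (data + 15 + 9) // count[14]
data = (j + j) // (40 + data)
data = count + j + 16 + (data % items + j)
count = j + j - (8 + 11)
for count in data:
    j = handle(items)
    items = items - 4
j = j - 17 * 20
j = j - 4 * 34
record(data)
items = items + 0
count = items

8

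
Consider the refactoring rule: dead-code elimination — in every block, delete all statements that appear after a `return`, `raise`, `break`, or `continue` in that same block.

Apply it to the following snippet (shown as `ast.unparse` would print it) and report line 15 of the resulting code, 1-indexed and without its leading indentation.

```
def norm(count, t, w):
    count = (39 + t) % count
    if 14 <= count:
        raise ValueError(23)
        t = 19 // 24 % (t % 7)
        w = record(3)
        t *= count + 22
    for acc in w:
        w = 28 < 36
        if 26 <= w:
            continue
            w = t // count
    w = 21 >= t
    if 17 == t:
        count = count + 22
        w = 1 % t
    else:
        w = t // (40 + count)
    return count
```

Transformed code:
def norm(count, t, w):
    count = (39 + t) % count
    if 14 <= count:
        raise ValueError(23)
    for acc in w:
        w = 28 < 36
        if 26 <= w:
            continue
    w = 21 >= t
    if 17 == t:
        count = count + 22
        w = 1 % t
    else:
        w = t // (40 + count)
    return count

return count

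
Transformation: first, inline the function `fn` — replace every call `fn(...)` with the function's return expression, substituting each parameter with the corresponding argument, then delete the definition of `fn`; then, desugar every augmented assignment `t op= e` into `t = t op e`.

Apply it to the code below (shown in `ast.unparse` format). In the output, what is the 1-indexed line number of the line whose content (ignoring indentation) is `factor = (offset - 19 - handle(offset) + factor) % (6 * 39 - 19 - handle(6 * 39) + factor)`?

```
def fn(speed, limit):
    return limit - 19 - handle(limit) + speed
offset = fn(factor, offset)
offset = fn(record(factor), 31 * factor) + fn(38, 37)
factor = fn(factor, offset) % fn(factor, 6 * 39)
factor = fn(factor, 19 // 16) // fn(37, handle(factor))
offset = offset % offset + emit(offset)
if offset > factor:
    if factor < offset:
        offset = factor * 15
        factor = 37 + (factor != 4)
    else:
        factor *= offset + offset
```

Transformed code:
offset = offset - 19 - handle(offset) + factor
offset = 31 * factor - 19 - handle(31 * factor) + record(factor) + (37 - 19 - handle(37) + 38)
factor = (offset - 19 - handle(offset) + factor) % (6 * 39 - 19 - handle(6 * 39) + factor)
factor = (19 // 16 - 19 - handle(19 // 16) + factor) // (handle(factor) - 19 - handle(handle(factor)) + 37)
offset = offset % offset + emit(offset)
if offset > factor:
    if factor < offset:
        offset = factor * 15
        factor = 37 + (factor != 4)
    else:
        factor = factor * (offset + offset)

3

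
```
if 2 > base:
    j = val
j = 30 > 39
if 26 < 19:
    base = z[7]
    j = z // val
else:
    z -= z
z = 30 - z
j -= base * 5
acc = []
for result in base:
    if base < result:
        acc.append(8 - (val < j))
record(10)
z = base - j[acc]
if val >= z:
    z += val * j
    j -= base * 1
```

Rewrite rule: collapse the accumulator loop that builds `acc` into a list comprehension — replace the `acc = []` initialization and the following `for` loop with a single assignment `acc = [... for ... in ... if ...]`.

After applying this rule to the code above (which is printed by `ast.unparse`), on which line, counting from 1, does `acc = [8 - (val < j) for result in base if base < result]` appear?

11

Transformed code:
if 2 > base:
    j = val
j = 30 > 39
if 26 < 19:
    base = z[7]
    j = z // val
else:
    z -= z
z = 30 - z
j -= base * 5
acc = [8 - (val < j) for result in base if base < result]
record(10)
z = base - j[acc]
if val >= z:
    z += val * j
    j -= base * 1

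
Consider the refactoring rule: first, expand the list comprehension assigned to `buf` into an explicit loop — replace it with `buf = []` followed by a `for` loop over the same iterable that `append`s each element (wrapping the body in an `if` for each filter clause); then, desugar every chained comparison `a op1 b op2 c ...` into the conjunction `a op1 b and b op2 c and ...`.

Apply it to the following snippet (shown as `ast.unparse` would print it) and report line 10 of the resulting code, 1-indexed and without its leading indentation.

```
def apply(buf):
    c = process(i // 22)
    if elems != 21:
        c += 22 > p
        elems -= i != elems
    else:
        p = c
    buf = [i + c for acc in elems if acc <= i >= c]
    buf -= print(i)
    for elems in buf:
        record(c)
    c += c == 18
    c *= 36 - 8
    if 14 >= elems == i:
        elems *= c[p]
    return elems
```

Transformed code:
def apply(buf):
    c = process(i // 22)
    if elems != 21:
        c += 22 > p
        elems -= i != elems
    else:
        p = c
    buf = []
    for acc in elems:
        if acc <= i and i >= c:
            buf.append(i + c)
    buf -= print(i)
    for elems in buf:
        record(c)
    c += c == 18
    c *= 36 - 8
    if 14 >= elems and elems == i:
        elems *= c[p]
    return elems

if acc <= i and i >= c:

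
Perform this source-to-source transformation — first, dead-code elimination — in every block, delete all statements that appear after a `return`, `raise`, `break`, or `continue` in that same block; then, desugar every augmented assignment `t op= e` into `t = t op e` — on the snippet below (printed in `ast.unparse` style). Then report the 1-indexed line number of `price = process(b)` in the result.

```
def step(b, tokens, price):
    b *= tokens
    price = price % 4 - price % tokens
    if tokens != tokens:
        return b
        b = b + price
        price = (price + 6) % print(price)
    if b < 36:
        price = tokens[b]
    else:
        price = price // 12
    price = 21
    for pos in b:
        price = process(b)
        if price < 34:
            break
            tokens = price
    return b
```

12

Transformed code:
def step(b, tokens, price):
    b = b * tokens
    price = price % 4 - price % tokens
    if tokens != tokens:
        return b
    if b < 36:
        price = tokens[b]
    else:
        price = price // 12
    price = 21
    for pos in b:
        price = process(b)
        if price < 34:
            break
    return b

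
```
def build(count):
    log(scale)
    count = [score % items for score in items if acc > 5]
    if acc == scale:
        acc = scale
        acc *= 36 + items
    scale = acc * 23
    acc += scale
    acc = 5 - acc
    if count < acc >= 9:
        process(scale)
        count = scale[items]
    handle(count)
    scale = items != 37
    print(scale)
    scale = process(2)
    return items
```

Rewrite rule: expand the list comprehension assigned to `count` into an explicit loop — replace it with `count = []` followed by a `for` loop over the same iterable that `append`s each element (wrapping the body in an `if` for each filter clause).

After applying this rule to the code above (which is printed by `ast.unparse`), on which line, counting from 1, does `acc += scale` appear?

11

Transformed code:
def build(count):
    log(scale)
    count = []
    for score in items:
        if acc > 5:
            count.append(score % items)
    if acc == scale:
        acc = scale
        acc *= 36 + items
    scale = acc * 23
    acc += scale
    acc = 5 - acc
    if count < acc >= 9:
        process(scale)
        count = scale[items]
    handle(count)
    scale = items != 37
    print(scale)
    scale = process(2)
    return items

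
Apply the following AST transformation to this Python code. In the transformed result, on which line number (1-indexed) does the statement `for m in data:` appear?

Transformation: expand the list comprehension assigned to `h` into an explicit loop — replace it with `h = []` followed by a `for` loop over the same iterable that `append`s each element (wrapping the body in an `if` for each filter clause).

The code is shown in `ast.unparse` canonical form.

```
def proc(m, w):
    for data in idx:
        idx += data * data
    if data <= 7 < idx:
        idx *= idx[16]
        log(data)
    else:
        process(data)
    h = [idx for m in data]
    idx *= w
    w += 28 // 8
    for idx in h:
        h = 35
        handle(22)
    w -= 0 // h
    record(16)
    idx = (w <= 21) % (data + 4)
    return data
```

10

Transformed code:
def proc(m, w):
    for data in idx:
        idx += data * data
    if data <= 7 < idx:
        idx *= idx[16]
        log(data)
    else:
        process(data)
    h = []
    for m in data:
        h.append(idx)
    idx *= w
    w += 28 // 8
    for idx in h:
        h = 35
        handle(22)
    w -= 0 // h
    record(16)
    idx = (w <= 21) % (data + 4)
    return data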